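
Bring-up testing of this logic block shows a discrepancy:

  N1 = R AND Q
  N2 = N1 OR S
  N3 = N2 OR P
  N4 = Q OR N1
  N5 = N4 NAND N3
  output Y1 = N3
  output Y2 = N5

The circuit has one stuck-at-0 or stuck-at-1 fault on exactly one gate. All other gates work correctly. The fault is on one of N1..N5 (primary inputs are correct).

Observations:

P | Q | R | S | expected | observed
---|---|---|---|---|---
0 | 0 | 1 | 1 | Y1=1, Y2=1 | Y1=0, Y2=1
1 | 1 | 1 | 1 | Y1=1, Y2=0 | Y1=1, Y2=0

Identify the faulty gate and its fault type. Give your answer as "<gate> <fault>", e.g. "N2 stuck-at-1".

Fault-free values for test 1 (P=0, Q=0, R=1, S=1): N1=0, N2=1, N3=1, N4=0, N5=1, giving Y1=1, Y2=1. Observed Y1=0, Y2=1.
Test 1: faults giving observed Y1=0, Y2=1 are {N2 stuck-at-0, N3 stuck-at-0}.
Test 2 (P=1, Q=1, R=1, S=1): fault-free N1=1, N2=1, N3=1, N4=1, N5=0 → Y1=1, Y2=0; observed Y1=1, Y2=0. Eliminates N3 stuck-at-0.
Only N2 stuck-at-0 is consistent with every test.

N2 stuck-at-0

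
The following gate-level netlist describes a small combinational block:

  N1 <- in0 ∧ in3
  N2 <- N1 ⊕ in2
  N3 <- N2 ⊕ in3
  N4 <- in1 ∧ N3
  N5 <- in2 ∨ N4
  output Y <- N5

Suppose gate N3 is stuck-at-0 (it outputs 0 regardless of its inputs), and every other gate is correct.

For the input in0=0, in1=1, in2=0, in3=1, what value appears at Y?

Propagate with N3 forced: N1=0, N2=0, N3=0 [stuck-at-0], N4=0, N5=0.
So Y = 0. (Without the fault it would be 1.)

0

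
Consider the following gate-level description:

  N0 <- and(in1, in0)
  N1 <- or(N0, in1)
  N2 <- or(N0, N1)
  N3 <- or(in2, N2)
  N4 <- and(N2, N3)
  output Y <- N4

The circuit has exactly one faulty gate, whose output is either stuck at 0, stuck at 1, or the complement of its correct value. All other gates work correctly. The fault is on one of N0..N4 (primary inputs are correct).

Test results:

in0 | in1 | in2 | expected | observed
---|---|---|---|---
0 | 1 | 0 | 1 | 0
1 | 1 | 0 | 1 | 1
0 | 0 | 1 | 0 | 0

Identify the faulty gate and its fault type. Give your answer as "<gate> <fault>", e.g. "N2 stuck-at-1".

N1 stuck-at-0

Fault-free values for test 1 (in0=0, in1=1, in2=0): N0=0, N1=1, N2=1, N3=1, N4=1, giving Y=1. Observed 0.
Test 1: faults giving observed 0 are {N1 stuck-at-0, N1 inverted output, N2 stuck-at-0, N2 inverted output, N3 stuck-at-0, N3 inverted output, N4 stuck-at-0, N4 inverted output}.
Test 2 (in0=1, in1=1, in2=0): fault-free N0=1, N1=1, N2=1, N3=1, N4=1 → 1; observed 1. Eliminates N2 stuck-at-0, N2 inverted output, N3 stuck-at-0, N3 inverted output, N4 stuck-at-0, N4 inverted output.
Test 3 (in0=0, in1=0, in2=1): fault-free N0=0, N1=0, N2=0, N3=1, N4=0 → 0; observed 0. Eliminates N1 inverted output.
Only N1 stuck-at-0 is consistent with every test.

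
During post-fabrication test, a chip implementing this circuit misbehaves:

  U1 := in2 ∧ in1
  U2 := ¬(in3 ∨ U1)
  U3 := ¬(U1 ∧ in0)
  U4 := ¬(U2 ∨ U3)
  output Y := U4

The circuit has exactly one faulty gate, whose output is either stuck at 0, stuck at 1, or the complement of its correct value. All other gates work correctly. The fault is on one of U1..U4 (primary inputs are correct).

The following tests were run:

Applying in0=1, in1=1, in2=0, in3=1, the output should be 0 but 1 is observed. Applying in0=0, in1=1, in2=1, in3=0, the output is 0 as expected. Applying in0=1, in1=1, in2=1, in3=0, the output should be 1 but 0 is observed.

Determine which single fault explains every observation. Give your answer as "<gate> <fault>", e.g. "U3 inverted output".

U1 inverted output

Fault-free values for test 1 (in0=1, in1=1, in2=0, in3=1): U1=0, U2=0, U3=1, U4=0, giving Y=0. Observed 1.
Test 1: faults giving observed 1 are {U1 stuck-at-1, U1 inverted output, U3 stuck-at-0, U3 inverted output, U4 stuck-at-1, U4 inverted output}.
Test 2 (in0=0, in1=1, in2=1, in3=0): fault-free U1=1, U2=0, U3=1, U4=0 → 0; observed 0. Eliminates U3 stuck-at-0, U3 inverted output, U4 stuck-at-1, U4 inverted output.
Test 3 (in0=1, in1=1, in2=1, in3=0): fault-free U1=1, U2=0, U3=0, U4=1 → 1; observed 0. Eliminates U1 stuck-at-1.
Only U1 inverted output is consistent with every test.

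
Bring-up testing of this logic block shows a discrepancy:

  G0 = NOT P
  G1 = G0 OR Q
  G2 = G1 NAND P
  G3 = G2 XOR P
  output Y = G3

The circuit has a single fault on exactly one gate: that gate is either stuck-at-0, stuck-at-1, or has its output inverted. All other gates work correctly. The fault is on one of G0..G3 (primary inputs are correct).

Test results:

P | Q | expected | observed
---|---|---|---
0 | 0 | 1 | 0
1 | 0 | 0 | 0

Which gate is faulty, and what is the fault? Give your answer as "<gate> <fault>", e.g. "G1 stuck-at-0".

Fault-free values for test 1 (P=0, Q=0): G0=1, G1=1, G2=1, G3=1, giving Y=1. Observed 0.
Test 1: faults giving observed 0 are {G2 stuck-at-0, G2 inverted output, G3 stuck-at-0, G3 inverted output}.
Test 2 (P=1, Q=0): fault-free G0=0, G1=0, G2=1, G3=0 → 0; observed 0. Eliminates G2 stuck-at-0, G2 inverted output, G3 inverted output.
Only G3 stuck-at-0 is consistent with every test.

G3 stuck-at-0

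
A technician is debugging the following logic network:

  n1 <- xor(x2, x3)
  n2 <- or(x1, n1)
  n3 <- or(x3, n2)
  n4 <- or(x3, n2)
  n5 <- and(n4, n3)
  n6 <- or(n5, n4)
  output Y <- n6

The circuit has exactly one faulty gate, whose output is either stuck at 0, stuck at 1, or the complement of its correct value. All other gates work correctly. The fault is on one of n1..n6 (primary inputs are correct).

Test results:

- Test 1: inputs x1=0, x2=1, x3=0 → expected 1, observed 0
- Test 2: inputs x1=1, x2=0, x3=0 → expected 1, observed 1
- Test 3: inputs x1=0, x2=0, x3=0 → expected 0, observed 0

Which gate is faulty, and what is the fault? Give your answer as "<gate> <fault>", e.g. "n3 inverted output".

n1 stuck-at-0

Fault-free values for test 1 (x1=0, x2=1, x3=0): n1=1, n2=1, n3=1, n4=1, n5=1, n6=1, giving Y=1. Observed 0.
Test 1: faults giving observed 0 are {n1 stuck-at-0, n1 inverted output, n2 stuck-at-0, n2 inverted output, n4 stuck-at-0, n4 inverted output, n6 stuck-at-0, n6 inverted output}.
Test 2 (x1=1, x2=0, x3=0): fault-free n1=0, n2=1, n3=1, n4=1, n5=1, n6=1 → 1; observed 1. Eliminates n2 stuck-at-0, n2 inverted output, n4 stuck-at-0, n4 inverted output, n6 stuck-at-0, n6 inverted output.
Test 3 (x1=0, x2=0, x3=0): fault-free n1=0, n2=0, n3=0, n4=0, n5=0, n6=0 → 0; observed 0. Eliminates n1 inverted output.
Only n1 stuck-at-0 is consistent with every test.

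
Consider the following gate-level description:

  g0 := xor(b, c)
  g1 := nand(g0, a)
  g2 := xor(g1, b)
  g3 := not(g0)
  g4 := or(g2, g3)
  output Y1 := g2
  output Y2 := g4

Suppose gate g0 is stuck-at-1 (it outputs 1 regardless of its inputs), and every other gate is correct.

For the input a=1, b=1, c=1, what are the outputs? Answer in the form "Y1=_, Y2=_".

Y1=1, Y2=1

Propagate with g0 forced: g0=1 [stuck-at-1], g1=0, g2=1, g3=0, g4=1.
So the outputs are Y1=1, Y2=1. (Without the fault they would be Y1=0, Y2=1.)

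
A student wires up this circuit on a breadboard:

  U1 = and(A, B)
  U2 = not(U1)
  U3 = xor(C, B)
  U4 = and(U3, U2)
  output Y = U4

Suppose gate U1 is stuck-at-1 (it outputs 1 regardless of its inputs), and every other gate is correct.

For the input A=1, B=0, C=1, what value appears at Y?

0

Propagate with U1 forced: U1=1 [stuck-at-1], U2=0, U3=1, U4=0.
So Y = 0. (Without the fault it would be 1.)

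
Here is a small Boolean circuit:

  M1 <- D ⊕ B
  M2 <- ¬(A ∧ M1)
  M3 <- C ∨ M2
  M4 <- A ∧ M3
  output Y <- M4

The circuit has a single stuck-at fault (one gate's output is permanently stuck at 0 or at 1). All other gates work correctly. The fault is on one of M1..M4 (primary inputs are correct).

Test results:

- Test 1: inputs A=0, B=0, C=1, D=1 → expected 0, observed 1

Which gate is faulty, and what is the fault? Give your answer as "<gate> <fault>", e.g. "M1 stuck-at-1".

M4 stuck-at-1

Fault-free values for test 1 (A=0, B=0, C=1, D=1): M1=1, M2=1, M3=1, M4=0, giving Y=0. Observed 1.
Test 1: faults giving observed 1 are {M4 stuck-at-1}.
Only M4 stuck-at-1 is consistent with every test.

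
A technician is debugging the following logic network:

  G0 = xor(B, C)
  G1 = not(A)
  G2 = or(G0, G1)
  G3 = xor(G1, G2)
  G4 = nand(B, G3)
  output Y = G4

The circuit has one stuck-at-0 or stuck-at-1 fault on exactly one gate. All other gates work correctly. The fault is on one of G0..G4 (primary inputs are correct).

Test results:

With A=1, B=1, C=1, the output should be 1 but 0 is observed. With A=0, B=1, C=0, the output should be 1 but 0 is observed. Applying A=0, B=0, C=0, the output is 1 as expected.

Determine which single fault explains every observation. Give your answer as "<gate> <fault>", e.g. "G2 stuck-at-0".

Fault-free values for test 1 (A=1, B=1, C=1): G0=0, G1=0, G2=0, G3=0, G4=1, giving Y=1. Observed 0.
Test 1: faults giving observed 0 are {G0 stuck-at-1, G2 stuck-at-1, G3 stuck-at-1, G4 stuck-at-0}.
Test 2 (A=0, B=1, C=0): fault-free G0=1, G1=1, G2=1, G3=0, G4=1 → 1; observed 0. Eliminates G0 stuck-at-1, G2 stuck-at-1.
Test 3 (A=0, B=0, C=0): fault-free G0=0, G1=1, G2=1, G3=0, G4=1 → 1; observed 1. Eliminates G4 stuck-at-0.
Only G3 stuck-at-1 is consistent with every test.

G3 stuck-at-1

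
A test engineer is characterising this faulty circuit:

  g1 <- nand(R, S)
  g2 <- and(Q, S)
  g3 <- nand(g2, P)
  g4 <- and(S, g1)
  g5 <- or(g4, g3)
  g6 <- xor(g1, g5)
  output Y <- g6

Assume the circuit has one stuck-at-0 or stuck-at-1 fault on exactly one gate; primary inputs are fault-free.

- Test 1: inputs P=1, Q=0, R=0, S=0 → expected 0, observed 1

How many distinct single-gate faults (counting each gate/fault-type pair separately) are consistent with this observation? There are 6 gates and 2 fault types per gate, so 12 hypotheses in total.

5

Fault-free: g1=1, g2=0, g3=1, g4=0, g5=1, g6=0 → 0. Observed 1.
  g1 stuck-at-0: output 1 ✓
  g1 stuck-at-1: output 0 ✗
  g2 stuck-at-0: output 0 ✗
  g2 stuck-at-1: output 1 ✓
  g3 stuck-at-0: output 1 ✓
  g3 stuck-at-1: output 0 ✗
  g4 stuck-at-0: output 0 ✗
  g4 stuck-at-1: output 0 ✗
  g5 stuck-at-0: output 1 ✓
  g5 stuck-at-1: output 0 ✗
  g6 stuck-at-0: output 0 ✗
  g6 stuck-at-1: output 1 ✓
Consistent faults: {g1 stuck-at-0, g2 stuck-at-1, g3 stuck-at-0, g5 stuck-at-0, g6 stuck-at-1} — 5 in all.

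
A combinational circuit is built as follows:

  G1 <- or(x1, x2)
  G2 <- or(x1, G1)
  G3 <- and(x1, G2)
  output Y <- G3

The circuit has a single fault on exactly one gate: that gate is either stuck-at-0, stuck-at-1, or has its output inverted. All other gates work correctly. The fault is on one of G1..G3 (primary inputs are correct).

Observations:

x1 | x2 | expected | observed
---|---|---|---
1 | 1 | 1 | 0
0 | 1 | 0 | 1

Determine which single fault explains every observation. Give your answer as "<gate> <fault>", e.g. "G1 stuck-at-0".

Fault-free values for test 1 (x1=1, x2=1): G1=1, G2=1, G3=1, giving Y=1. Observed 0.
Test 1: faults giving observed 0 are {G2 stuck-at-0, G2 inverted output, G3 stuck-at-0, G3 inverted output}.
Test 2 (x1=0, x2=1): fault-free G1=1, G2=1, G3=0 → 0; observed 1. Eliminates G2 stuck-at-0, G2 inverted output, G3 stuck-at-0.
Only G3 inverted output is consistent with every test.

G3 inverted output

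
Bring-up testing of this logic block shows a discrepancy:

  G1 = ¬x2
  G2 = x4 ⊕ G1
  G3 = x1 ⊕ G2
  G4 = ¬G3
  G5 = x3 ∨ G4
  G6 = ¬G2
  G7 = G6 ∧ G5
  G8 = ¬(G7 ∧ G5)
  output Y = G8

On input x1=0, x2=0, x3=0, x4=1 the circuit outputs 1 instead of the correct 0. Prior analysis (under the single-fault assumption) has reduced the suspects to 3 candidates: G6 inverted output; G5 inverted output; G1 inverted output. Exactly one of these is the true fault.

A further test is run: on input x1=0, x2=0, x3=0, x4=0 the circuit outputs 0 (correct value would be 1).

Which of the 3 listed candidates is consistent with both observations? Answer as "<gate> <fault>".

Evaluate each candidate on input x1=0, x2=0, x3=0, x4=0:
  G6 inverted output: G1=1, G2=1, G3=1, G4=0, G5=0, G6=1 [inverted output], G7=0, G8=1 → 1 — eliminated
  G5 inverted output: G1=1, G2=1, G3=1, G4=0, G5=1 [inverted output], G6=0, G7=0, G8=1 → 1 — eliminated
  G1 inverted output: G1=0 [inverted output], G2=0, G3=0, G4=1, G5=1, G6=1, G7=1, G8=0 → 0 — matches
Only G1 inverted output reproduces the observed 0.

G1 inverted output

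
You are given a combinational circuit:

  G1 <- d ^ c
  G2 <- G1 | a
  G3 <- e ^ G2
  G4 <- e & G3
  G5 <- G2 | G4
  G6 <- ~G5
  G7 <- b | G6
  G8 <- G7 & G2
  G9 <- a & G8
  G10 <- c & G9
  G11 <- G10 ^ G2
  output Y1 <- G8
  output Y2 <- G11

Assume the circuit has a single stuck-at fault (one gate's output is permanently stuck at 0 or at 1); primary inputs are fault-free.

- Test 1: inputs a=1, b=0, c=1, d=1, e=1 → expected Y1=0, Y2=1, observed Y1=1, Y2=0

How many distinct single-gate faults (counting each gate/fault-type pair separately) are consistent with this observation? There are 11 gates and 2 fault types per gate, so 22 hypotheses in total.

4

Fault-free: G1=0, G2=1, G3=0, G4=0, G5=1, G6=0, G7=0, G8=0, G9=0, G10=0, G11=1 → Y1=0, Y2=1. Observed Y1=1, Y2=0.
  G1: none of the 2 fault types match ✗
  G2: none of the 2 fault types match ✗
  G3: none of the 2 fault types match ✗
  G4: none of the 2 fault types match ✗
  G5: stuck-at-0 ✓; others ✗
  G6: stuck-at-1 ✓; others ✗
  G7: stuck-at-1 ✓; others ✗
  G8: stuck-at-1 ✓; others ✗
  G9: none of the 2 fault types match ✗
  G10: none of the 2 fault types match ✗
  G11: none of the 2 fault types match ✗
Consistent faults: {G5 stuck-at-0, G6 stuck-at-1, G7 stuck-at-1, G8 stuck-at-1} — 4 in all.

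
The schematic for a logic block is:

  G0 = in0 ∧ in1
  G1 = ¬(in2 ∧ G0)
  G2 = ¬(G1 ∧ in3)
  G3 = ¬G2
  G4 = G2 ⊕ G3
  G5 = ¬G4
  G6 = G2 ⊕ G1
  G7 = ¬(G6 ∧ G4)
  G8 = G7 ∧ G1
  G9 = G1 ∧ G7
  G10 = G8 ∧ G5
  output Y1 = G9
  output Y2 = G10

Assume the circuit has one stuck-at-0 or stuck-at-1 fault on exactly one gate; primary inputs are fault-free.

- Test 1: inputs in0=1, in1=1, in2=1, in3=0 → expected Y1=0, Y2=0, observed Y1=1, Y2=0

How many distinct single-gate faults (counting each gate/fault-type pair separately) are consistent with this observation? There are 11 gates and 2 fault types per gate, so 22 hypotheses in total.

3

Fault-free: G0=1, G1=0, G2=1, G3=0, G4=1, G5=0, G6=1, G7=0, G8=0, G9=0, G10=0 → Y1=0, Y2=0. Observed Y1=1, Y2=0.
  G0: stuck-at-0 ✓; others ✗
  G1: stuck-at-1 ✓; others ✗
  G2: none of the 2 fault types match ✗
  G3: none of the 2 fault types match ✗
  G4: none of the 2 fault types match ✗
  G5: none of the 2 fault types match ✗
  G6: none of the 2 fault types match ✗
  G7: none of the 2 fault types match ✗
  G8: none of the 2 fault types match ✗
  G9: stuck-at-1 ✓; others ✗
  G10: none of the 2 fault types match ✗
Consistent faults: {G0 stuck-at-0, G1 stuck-at-1, G9 stuck-at-1} — 3 in all.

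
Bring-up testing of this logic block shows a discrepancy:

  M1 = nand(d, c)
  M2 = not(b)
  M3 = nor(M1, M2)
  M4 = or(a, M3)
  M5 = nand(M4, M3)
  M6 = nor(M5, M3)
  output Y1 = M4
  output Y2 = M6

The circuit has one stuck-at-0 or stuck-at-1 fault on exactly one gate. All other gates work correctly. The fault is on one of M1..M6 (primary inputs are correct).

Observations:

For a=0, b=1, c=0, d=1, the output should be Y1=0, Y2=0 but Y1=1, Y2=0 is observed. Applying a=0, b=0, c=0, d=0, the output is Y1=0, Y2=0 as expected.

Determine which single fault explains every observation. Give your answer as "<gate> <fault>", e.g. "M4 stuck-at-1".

Fault-free values for test 1 (a=0, b=1, c=0, d=1): M1=1, M2=0, M3=0, M4=0, M5=1, M6=0, giving Y1=0, Y2=0. Observed Y1=1, Y2=0.
Test 1: faults giving observed Y1=1, Y2=0 are {M1 stuck-at-0, M3 stuck-at-1, M4 stuck-at-1}.
Test 2 (a=0, b=0, c=0, d=0): fault-free M1=1, M2=1, M3=0, M4=0, M5=1, M6=0 → Y1=0, Y2=0; observed Y1=0, Y2=0. Eliminates M3 stuck-at-1, M4 stuck-at-1.
Only M1 stuck-at-0 is consistent with every test.

M1 stuck-at-0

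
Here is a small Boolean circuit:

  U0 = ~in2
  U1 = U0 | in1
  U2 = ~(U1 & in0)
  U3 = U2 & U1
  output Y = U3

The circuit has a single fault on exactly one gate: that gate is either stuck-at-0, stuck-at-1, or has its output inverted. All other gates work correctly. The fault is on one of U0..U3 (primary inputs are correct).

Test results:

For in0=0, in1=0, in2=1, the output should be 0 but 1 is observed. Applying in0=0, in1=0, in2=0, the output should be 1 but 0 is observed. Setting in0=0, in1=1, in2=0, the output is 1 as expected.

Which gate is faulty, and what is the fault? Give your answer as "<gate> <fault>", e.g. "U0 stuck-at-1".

U0 inverted output

Fault-free values for test 1 (in0=0, in1=0, in2=1): U0=0, U1=0, U2=1, U3=0, giving Y=0. Observed 1.
Test 1: faults giving observed 1 are {U0 stuck-at-1, U0 inverted output, U1 stuck-at-1, U1 inverted output, U3 stuck-at-1, U3 inverted output}.
Test 2 (in0=0, in1=0, in2=0): fault-free U0=1, U1=1, U2=1, U3=1 → 1; observed 0. Eliminates U0 stuck-at-1, U1 stuck-at-1, U3 stuck-at-1.
Test 3 (in0=0, in1=1, in2=0): fault-free U0=1, U1=1, U2=1, U3=1 → 1; observed 1. Eliminates U1 inverted output, U3 inverted output.
Only U0 inverted output is consistent with every test.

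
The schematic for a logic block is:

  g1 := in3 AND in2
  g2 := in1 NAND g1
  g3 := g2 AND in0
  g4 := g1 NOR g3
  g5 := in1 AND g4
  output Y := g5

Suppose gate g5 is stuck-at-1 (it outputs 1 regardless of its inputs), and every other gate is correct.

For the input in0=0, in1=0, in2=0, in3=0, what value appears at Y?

1

Propagate with g5 forced: g1=0, g2=1, g3=0, g4=1, g5=1 [stuck-at-1].
So Y = 1. (Without the fault it would be 0.)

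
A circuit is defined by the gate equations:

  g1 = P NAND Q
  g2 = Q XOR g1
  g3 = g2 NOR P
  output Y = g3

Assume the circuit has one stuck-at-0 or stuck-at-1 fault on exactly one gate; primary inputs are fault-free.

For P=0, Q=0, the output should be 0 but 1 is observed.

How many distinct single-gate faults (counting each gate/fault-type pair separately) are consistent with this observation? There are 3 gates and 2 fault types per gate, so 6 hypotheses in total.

3

Fault-free: g1=1, g2=1, g3=0 → 0. Observed 1.
  g1 stuck-at-0: output 1 ✓
  g1 stuck-at-1: output 0 ✗
  g2 stuck-at-0: output 1 ✓
  g2 stuck-at-1: output 0 ✗
  g3 stuck-at-0: output 0 ✗
  g3 stuck-at-1: output 1 ✓
Consistent faults: {g1 stuck-at-0, g2 stuck-at-0, g3 stuck-at-1} — 3 in all.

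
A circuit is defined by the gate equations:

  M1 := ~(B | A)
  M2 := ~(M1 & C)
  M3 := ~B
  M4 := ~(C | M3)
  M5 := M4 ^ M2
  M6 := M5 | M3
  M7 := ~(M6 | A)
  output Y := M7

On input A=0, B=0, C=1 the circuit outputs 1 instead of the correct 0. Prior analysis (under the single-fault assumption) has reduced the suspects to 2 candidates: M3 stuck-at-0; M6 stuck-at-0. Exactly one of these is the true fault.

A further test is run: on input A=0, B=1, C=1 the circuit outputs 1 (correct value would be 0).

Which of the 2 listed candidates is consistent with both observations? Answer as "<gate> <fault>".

Evaluate each candidate on input A=0, B=1, C=1:
  M3 stuck-at-0: M1=0, M2=1, M3=0 [stuck-at-0], M4=0, M5=1, M6=1, M7=0 → 0 — eliminated
  M6 stuck-at-0: M1=0, M2=1, M3=0, M4=0, M5=1, M6=0 [stuck-at-0], M7=1 → 1 — matches
Only M6 stuck-at-0 reproduces the observed 1.

M6 stuck-at-0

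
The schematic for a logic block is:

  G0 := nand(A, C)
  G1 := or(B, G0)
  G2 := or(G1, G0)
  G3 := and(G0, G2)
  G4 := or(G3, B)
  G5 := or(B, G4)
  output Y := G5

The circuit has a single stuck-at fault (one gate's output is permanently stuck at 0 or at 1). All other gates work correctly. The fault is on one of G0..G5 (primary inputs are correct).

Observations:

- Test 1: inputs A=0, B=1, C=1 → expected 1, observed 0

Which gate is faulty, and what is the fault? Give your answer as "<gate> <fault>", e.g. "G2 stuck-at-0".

Fault-free values for test 1 (A=0, B=1, C=1): G0=1, G1=1, G2=1, G3=1, G4=1, G5=1, giving Y=1. Observed 0.
Test 1: faults giving observed 0 are {G5 stuck-at-0}.
Only G5 stuck-at-0 is consistent with every test.

G5 stuck-at-0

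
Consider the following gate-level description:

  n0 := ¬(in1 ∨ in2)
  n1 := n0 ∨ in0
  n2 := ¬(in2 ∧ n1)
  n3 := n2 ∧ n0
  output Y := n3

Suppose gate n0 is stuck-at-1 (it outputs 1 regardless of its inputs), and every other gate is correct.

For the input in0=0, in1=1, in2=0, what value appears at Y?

1

Propagate with n0 forced: n0=1 [stuck-at-1], n1=1, n2=1, n3=1.
So Y = 1. (Without the fault it would be 0.)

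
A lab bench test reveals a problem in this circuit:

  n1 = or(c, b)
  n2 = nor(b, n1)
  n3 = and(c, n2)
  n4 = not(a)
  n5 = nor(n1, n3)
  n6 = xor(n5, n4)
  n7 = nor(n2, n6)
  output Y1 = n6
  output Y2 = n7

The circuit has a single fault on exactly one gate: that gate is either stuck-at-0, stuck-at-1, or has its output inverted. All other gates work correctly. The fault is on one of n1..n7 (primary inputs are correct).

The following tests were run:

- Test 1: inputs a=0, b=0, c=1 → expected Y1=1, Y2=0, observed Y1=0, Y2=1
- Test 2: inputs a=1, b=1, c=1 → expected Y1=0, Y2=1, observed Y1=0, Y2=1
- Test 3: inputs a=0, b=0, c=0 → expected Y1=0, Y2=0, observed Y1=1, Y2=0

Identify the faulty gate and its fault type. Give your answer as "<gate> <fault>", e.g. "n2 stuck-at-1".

Fault-free values for test 1 (a=0, b=0, c=1): n1=1, n2=0, n3=0, n4=1, n5=0, n6=1, n7=0, giving Y1=1, Y2=0. Observed Y1=0, Y2=1.
Test 1: faults giving observed Y1=0, Y2=1 are {n4 stuck-at-0, n4 inverted output, n5 stuck-at-1, n5 inverted output, n6 stuck-at-0, n6 inverted output}.
Test 2 (a=1, b=1, c=1): fault-free n1=1, n2=0, n3=0, n4=0, n5=0, n6=0, n7=1 → Y1=0, Y2=1; observed Y1=0, Y2=1. Eliminates n4 inverted output, n5 stuck-at-1, n5 inverted output, n6 inverted output.
Test 3 (a=0, b=0, c=0): fault-free n1=0, n2=1, n3=0, n4=1, n5=1, n6=0, n7=0 → Y1=0, Y2=0; observed Y1=1, Y2=0. Eliminates n6 stuck-at-0.
Only n4 stuck-at-0 is consistent with every test.

n4 stuck-at-0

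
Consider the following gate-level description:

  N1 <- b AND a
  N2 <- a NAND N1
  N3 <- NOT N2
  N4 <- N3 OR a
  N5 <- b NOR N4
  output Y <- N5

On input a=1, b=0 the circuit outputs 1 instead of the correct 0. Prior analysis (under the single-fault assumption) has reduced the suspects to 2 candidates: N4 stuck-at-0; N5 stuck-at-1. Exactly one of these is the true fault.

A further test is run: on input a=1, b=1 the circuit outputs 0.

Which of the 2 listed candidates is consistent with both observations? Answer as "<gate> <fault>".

Evaluate each candidate on input a=1, b=1:
  N4 stuck-at-0: N1=1, N2=0, N3=1, N4=0 [stuck-at-0], N5=0 → 0 — matches
  N5 stuck-at-1: N1=1, N2=0, N3=1, N4=1, N5=1 [stuck-at-1] → 1 — eliminated
Only N4 stuck-at-0 reproduces the observed 0.

N4 stuck-at-0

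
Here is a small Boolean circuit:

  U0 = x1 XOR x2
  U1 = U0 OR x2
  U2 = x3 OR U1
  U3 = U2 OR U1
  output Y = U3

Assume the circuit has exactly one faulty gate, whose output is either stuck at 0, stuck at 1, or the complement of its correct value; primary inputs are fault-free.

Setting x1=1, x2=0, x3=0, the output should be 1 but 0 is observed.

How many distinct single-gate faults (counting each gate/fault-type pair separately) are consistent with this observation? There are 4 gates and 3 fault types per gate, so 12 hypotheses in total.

Fault-free: U0=1, U1=1, U2=1, U3=1 → 1. Observed 0.
  U0 stuck-at-0: output 0 ✓
  U0 stuck-at-1: output 1 ✗
  U0 inverted output: output 0 ✓
  U1 stuck-at-0: output 0 ✓
  U1 stuck-at-1: output 1 ✗
  U1 inverted output: output 0 ✓
  U2 stuck-at-0: output 1 ✗
  U2 stuck-at-1: output 1 ✗
  U2 inverted output: output 1 ✗
  U3 stuck-at-0: output 0 ✓
  U3 stuck-at-1: output 1 ✗
  U3 inverted output: output 0 ✓
Consistent faults: {U0 stuck-at-0, U0 inverted output, U1 stuck-at-0, U1 inverted output, U3 stuck-at-0, U3 inverted output} — 6 in all.

6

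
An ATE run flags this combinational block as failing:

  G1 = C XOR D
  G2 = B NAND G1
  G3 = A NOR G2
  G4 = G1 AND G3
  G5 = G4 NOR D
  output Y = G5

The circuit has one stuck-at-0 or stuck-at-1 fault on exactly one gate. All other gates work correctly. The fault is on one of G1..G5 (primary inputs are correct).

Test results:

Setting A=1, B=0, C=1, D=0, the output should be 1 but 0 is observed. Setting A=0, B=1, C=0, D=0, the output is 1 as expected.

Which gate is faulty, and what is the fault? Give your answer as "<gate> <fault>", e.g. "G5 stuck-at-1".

G3 stuck-at-1

Fault-free values for test 1 (A=1, B=0, C=1, D=0): G1=1, G2=1, G3=0, G4=0, G5=1, giving Y=1. Observed 0.
Test 1: faults giving observed 0 are {G3 stuck-at-1, G4 stuck-at-1, G5 stuck-at-0}.
Test 2 (A=0, B=1, C=0, D=0): fault-free G1=0, G2=1, G3=0, G4=0, G5=1 → 1; observed 1. Eliminates G4 stuck-at-1, G5 stuck-at-0.
Only G3 stuck-at-1 is consistent with every test.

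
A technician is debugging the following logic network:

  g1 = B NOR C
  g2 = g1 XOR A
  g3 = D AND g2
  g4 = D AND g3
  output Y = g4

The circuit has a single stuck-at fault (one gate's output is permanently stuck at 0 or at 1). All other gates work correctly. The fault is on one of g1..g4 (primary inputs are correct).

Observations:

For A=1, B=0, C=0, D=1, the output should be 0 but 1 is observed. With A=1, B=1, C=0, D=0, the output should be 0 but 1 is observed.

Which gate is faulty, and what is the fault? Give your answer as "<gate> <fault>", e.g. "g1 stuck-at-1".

g4 stuck-at-1

Fault-free values for test 1 (A=1, B=0, C=0, D=1): g1=1, g2=0, g3=0, g4=0, giving Y=0. Observed 1.
Test 1: faults giving observed 1 are {g1 stuck-at-0, g2 stuck-at-1, g3 stuck-at-1, g4 stuck-at-1}.
Test 2 (A=1, B=1, C=0, D=0): fault-free g1=0, g2=1, g3=0, g4=0 → 0; observed 1. Eliminates g1 stuck-at-0, g2 stuck-at-1, g3 stuck-at-1.
Only g4 stuck-at-1 is consistent with every test.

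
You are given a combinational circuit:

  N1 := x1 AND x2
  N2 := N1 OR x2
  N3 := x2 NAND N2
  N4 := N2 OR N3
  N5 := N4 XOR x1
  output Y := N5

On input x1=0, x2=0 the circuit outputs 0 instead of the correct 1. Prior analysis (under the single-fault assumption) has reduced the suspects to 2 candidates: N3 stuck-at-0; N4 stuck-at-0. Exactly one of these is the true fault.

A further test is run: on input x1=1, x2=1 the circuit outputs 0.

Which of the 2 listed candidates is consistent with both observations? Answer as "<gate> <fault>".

N3 stuck-at-0

Evaluate each candidate on input x1=1, x2=1:
  N3 stuck-at-0: N1=1, N2=1, N3=0 [stuck-at-0], N4=1, N5=0 → 0 — matches
  N4 stuck-at-0: N1=1, N2=1, N3=0, N4=0 [stuck-at-0], N5=1 → 1 — eliminated
Only N3 stuck-at-0 reproduces the observed 0.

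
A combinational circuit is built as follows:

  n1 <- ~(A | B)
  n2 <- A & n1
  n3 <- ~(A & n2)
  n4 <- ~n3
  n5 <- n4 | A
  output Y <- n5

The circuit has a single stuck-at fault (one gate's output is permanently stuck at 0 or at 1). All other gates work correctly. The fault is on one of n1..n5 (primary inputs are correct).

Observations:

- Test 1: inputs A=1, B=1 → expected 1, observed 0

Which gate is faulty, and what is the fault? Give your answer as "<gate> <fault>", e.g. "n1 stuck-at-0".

n5 stuck-at-0

Fault-free values for test 1 (A=1, B=1): n1=0, n2=0, n3=1, n4=0, n5=1, giving Y=1. Observed 0.
Test 1: faults giving observed 0 are {n5 stuck-at-0}.
Only n5 stuck-at-0 is consistent with every test.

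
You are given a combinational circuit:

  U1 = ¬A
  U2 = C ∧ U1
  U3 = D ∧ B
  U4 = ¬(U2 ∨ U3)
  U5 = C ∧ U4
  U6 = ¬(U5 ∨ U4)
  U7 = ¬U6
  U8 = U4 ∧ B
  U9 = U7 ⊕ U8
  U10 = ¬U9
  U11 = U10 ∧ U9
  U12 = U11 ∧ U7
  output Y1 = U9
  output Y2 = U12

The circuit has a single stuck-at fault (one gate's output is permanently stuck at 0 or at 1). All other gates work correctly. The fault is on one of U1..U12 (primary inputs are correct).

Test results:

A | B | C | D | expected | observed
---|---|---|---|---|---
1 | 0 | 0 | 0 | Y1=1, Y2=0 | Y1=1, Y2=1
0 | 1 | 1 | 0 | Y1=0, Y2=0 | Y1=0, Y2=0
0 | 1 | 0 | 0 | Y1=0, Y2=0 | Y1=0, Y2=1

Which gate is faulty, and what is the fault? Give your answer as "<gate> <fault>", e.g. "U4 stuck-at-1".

U11 stuck-at-1

Fault-free values for test 1 (A=1, B=0, C=0, D=0): U1=0, U2=0, U3=0, U4=1, U5=0, U6=0, U7=1, U8=0, U9=1, U10=0, U11=0, U12=0, giving Y1=1, Y2=0. Observed Y1=1, Y2=1.
Test 1: faults giving observed Y1=1, Y2=1 are {U10 stuck-at-1, U11 stuck-at-1, U12 stuck-at-1}.
Test 2 (A=0, B=1, C=1, D=0): fault-free U1=1, U2=1, U3=0, U4=0, U5=0, U6=1, U7=0, U8=0, U9=0, U10=1, U11=0, U12=0 → Y1=0, Y2=0; observed Y1=0, Y2=0. Eliminates U12 stuck-at-1.
Test 3 (A=0, B=1, C=0, D=0): fault-free U1=1, U2=0, U3=0, U4=1, U5=0, U6=0, U7=1, U8=1, U9=0, U10=1, U11=0, U12=0 → Y1=0, Y2=0; observed Y1=0, Y2=1. Eliminates U10 stuck-at-1.
Only U11 stuck-at-1 is consistent with every test.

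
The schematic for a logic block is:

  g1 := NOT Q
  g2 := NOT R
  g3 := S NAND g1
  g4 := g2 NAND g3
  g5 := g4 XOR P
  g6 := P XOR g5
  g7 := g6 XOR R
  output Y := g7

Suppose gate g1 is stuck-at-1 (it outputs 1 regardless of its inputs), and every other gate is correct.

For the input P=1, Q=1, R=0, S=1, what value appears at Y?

Propagate with g1 forced: g1=1 [stuck-at-1], g2=1, g3=0, g4=1, g5=0, g6=1, g7=1.
So Y = 1. (Without the fault it would be 0.)

1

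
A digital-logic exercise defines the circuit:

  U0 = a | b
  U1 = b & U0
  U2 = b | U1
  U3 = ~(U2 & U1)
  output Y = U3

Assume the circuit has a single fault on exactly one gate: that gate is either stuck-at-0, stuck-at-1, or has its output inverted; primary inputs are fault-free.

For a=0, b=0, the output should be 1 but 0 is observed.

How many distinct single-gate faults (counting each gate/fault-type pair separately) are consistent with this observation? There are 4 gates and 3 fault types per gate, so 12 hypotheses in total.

4

Fault-free: U0=0, U1=0, U2=0, U3=1 → 1. Observed 0.
  U0 stuck-at-0: output 1 ✗
  U0 stuck-at-1: output 1 ✗
  U0 inverted output: output 1 ✗
  U1 stuck-at-0: output 1 ✗
  U1 stuck-at-1: output 0 ✓
  U1 inverted output: output 0 ✓
  U2 stuck-at-0: output 1 ✗
  U2 stuck-at-1: output 1 ✗
  U2 inverted output: output 1 ✗
  U3 stuck-at-0: output 0 ✓
  U3 stuck-at-1: output 1 ✗
  U3 inverted output: output 0 ✓
Consistent faults: {U1 stuck-at-1, U1 inverted output, U3 stuck-at-0, U3 inverted output} — 4 in all.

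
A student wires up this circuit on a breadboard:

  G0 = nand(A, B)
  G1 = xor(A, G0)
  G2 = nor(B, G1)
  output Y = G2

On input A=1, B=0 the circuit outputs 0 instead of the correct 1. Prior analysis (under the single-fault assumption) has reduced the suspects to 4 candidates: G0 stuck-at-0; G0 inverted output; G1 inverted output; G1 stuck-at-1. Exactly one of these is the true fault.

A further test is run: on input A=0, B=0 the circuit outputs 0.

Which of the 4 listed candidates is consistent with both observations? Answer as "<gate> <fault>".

Evaluate each candidate on input A=0, B=0:
  G0 stuck-at-0: G0=0 [stuck-at-0], G1=0, G2=1 → 1 — eliminated
  G0 inverted output: G0=0 [inverted output], G1=0, G2=1 → 1 — eliminated
  G1 inverted output: G0=1, G1=0 [inverted output], G2=1 → 1 — eliminated
  G1 stuck-at-1: G0=1, G1=1 [stuck-at-1], G2=0 → 0 — matches
Only G1 stuck-at-1 reproduces the observed 0.

G1 stuck-at-1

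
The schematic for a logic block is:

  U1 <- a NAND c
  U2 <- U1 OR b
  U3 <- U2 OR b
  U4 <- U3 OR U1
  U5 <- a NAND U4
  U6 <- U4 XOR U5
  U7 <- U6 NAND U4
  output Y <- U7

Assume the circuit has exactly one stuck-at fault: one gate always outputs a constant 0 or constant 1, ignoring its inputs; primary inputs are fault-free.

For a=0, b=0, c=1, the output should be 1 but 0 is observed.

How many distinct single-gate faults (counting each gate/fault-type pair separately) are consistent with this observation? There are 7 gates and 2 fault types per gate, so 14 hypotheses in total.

Fault-free: U1=1, U2=1, U3=1, U4=1, U5=1, U6=0, U7=1 → 1. Observed 0.
  U1 stuck-at-0: output 1 ✗
  U1 stuck-at-1: output 1 ✗
  U2 stuck-at-0: output 1 ✗
  U2 stuck-at-1: output 1 ✗
  U3 stuck-at-0: output 1 ✗
  U3 stuck-at-1: output 1 ✗
  U4 stuck-at-0: output 1 ✗
  U4 stuck-at-1: output 1 ✗
  U5 stuck-at-0: output 0 ✓
  U5 stuck-at-1: output 1 ✗
  U6 stuck-at-0: output 1 ✗
  U6 stuck-at-1: output 0 ✓
  U7 stuck-at-0: output 0 ✓
  U7 stuck-at-1: output 1 ✗
Consistent faults: {U5 stuck-at-0, U6 stuck-at-1, U7 stuck-at-0} — 3 in all.

3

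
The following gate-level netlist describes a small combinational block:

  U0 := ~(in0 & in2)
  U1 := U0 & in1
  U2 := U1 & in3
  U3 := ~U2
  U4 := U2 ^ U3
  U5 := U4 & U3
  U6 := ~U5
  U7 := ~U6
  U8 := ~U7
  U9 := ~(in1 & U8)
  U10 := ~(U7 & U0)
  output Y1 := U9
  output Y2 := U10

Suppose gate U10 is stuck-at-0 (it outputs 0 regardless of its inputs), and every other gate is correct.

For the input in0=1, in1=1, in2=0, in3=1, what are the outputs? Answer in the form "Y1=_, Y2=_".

Y1=0, Y2=0

Propagate with U10 forced: U0=1, U1=1, U2=1, U3=0, U4=1, U5=0, U6=1, U7=0, U8=1, U9=0, U10=0 [stuck-at-0].
So the outputs are Y1=0, Y2=0. (Without the fault they would be Y1=0, Y2=1.)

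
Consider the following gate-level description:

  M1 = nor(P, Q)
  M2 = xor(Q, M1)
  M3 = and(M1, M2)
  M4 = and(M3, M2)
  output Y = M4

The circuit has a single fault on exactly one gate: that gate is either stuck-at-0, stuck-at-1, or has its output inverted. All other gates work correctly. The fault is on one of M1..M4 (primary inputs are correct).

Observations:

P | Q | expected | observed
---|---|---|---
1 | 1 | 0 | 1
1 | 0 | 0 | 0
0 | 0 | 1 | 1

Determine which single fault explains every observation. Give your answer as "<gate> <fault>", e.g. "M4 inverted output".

M3 stuck-at-1

Fault-free values for test 1 (P=1, Q=1): M1=0, M2=1, M3=0, M4=0, giving Y=0. Observed 1.
Test 1: faults giving observed 1 are {M3 stuck-at-1, M3 inverted output, M4 stuck-at-1, M4 inverted output}.
Test 2 (P=1, Q=0): fault-free M1=0, M2=0, M3=0, M4=0 → 0; observed 0. Eliminates M4 stuck-at-1, M4 inverted output.
Test 3 (P=0, Q=0): fault-free M1=1, M2=1, M3=1, M4=1 → 1; observed 1. Eliminates M3 inverted output.
Only M3 stuck-at-1 is consistent with every test.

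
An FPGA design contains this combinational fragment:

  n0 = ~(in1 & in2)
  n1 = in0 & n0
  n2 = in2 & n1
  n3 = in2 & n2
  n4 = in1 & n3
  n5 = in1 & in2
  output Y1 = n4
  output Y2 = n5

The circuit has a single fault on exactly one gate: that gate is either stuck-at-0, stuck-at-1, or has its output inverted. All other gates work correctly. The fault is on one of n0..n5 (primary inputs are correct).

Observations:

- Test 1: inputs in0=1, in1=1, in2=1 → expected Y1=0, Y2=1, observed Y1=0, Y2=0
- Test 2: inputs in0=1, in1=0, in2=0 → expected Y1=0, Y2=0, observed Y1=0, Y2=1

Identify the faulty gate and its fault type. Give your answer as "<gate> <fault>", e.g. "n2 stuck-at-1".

n5 inverted output

Fault-free values for test 1 (in0=1, in1=1, in2=1): n0=0, n1=0, n2=0, n3=0, n4=0, n5=1, giving Y1=0, Y2=1. Observed Y1=0, Y2=0.
Test 1: faults giving observed Y1=0, Y2=0 are {n5 stuck-at-0, n5 inverted output}.
Test 2 (in0=1, in1=0, in2=0): fault-free n0=1, n1=1, n2=0, n3=0, n4=0, n5=0 → Y1=0, Y2=0; observed Y1=0, Y2=1. Eliminates n5 stuck-at-0.
Only n5 inverted output is consistent with every test.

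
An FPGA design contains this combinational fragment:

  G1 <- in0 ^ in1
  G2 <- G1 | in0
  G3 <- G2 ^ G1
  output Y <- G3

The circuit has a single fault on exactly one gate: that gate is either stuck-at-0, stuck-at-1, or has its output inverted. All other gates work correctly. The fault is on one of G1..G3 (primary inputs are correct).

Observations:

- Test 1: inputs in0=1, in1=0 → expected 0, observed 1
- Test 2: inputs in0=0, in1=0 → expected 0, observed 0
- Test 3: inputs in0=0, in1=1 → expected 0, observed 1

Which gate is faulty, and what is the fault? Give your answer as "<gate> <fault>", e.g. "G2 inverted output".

G2 stuck-at-0

Fault-free values for test 1 (in0=1, in1=0): G1=1, G2=1, G3=0, giving Y=0. Observed 1.
Test 1: faults giving observed 1 are {G1 stuck-at-0, G1 inverted output, G2 stuck-at-0, G2 inverted output, G3 stuck-at-1, G3 inverted output}.
Test 2 (in0=0, in1=0): fault-free G1=0, G2=0, G3=0 → 0; observed 0. Eliminates G2 inverted output, G3 stuck-at-1, G3 inverted output.
Test 3 (in0=0, in1=1): fault-free G1=1, G2=1, G3=0 → 0; observed 1. Eliminates G1 stuck-at-0, G1 inverted output.
Only G2 stuck-at-0 is consistent with every test.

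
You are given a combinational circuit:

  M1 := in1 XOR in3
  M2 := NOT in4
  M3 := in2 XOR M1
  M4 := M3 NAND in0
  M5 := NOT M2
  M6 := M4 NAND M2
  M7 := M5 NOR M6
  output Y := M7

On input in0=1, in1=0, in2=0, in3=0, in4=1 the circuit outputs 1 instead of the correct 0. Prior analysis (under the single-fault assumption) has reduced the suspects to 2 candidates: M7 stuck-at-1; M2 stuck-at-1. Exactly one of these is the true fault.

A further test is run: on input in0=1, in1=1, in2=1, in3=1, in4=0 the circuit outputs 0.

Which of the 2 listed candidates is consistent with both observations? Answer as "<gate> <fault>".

M2 stuck-at-1

Evaluate each candidate on input in0=1, in1=1, in2=1, in3=1, in4=0:
  M7 stuck-at-1: M1=0, M2=1, M3=1, M4=0, M5=0, M6=1, M7=1 [stuck-at-1] → 1 — eliminated
  M2 stuck-at-1: M1=0, M2=1 [stuck-at-1], M3=1, M4=0, M5=0, M6=1, M7=0 → 0 — matches
Only M2 stuck-at-1 reproduces the observed 0.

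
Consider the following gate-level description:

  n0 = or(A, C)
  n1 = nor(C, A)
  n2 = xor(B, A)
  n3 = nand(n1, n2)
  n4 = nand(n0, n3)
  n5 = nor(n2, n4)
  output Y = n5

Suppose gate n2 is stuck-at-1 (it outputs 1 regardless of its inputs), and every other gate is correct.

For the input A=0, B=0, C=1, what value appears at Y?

0

Propagate with n2 forced: n0=1, n1=0, n2=1 [stuck-at-1], n3=1, n4=0, n5=0.
So Y = 0. (Without the fault it would be 1.)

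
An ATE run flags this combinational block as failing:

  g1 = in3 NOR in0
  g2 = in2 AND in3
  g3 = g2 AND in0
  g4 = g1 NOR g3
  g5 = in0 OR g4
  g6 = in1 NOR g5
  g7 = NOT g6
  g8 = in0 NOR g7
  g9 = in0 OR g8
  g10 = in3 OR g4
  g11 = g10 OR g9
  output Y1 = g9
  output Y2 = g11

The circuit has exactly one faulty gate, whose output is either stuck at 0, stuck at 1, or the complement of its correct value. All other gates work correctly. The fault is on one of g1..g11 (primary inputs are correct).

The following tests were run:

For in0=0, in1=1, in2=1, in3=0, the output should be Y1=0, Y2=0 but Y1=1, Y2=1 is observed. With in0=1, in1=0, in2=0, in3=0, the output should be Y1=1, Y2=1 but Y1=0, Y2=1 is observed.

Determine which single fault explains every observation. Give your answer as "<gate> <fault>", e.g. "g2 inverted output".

g9 inverted output

Fault-free values for test 1 (in0=0, in1=1, in2=1, in3=0): g1=1, g2=0, g3=0, g4=0, g5=0, g6=0, g7=1, g8=0, g9=0, g10=0, g11=0, giving Y1=0, Y2=0. Observed Y1=1, Y2=1.
Test 1: faults giving observed Y1=1, Y2=1 are {g6 stuck-at-1, g6 inverted output, g7 stuck-at-0, g7 inverted output, g8 stuck-at-1, g8 inverted output, g9 stuck-at-1, g9 inverted output}.
Test 2 (in0=1, in1=0, in2=0, in3=0): fault-free g1=0, g2=0, g3=0, g4=1, g5=1, g6=0, g7=1, g8=0, g9=1, g10=1, g11=1 → Y1=1, Y2=1; observed Y1=0, Y2=1. Eliminates g6 stuck-at-1, g6 inverted output, g7 stuck-at-0, g7 inverted output, g8 stuck-at-1, g8 inverted output, g9 stuck-at-1.
Only g9 inverted output is consistent with every test.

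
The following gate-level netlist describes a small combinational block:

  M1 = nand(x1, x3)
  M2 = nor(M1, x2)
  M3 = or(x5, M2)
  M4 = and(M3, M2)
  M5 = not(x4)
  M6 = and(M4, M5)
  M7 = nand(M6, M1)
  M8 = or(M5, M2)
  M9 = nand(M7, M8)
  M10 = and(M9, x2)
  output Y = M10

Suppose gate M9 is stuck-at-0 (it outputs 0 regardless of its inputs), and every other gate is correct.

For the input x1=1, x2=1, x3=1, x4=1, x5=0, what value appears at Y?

0

Propagate with M9 forced: M1=0, M2=0, M3=0, M4=0, M5=0, M6=0, M7=1, M8=0, M9=0 [stuck-at-0], M10=0.
So Y = 0. (Without the fault it would be 1.)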